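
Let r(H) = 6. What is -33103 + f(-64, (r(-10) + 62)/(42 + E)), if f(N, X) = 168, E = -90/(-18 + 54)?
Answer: -32935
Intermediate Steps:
E = -5/2 (E = -90/36 = -90*1/36 = -5/2 ≈ -2.5000)
-33103 + f(-64, (r(-10) + 62)/(42 + E)) = -33103 + 168 = -32935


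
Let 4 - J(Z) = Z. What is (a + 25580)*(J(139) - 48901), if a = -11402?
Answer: -695232408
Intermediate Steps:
J(Z) = 4 - Z
(a + 25580)*(J(139) - 48901) = (-11402 + 25580)*((4 - 1*139) - 48901) = 14178*((4 - 139) - 48901) = 14178*(-135 - 48901) = 14178*(-49036) = -695232408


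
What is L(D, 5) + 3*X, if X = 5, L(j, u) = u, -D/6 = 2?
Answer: 20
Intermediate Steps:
D = -12 (D = -6*2 = -12)
L(D, 5) + 3*X = 5 + 3*5 = 5 + 15 = 20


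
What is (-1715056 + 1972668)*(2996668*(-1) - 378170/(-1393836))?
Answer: -269002530991984034/348459 ≈ -7.7198e+11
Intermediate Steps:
(-1715056 + 1972668)*(2996668*(-1) - 378170/(-1393836)) = 257612*(-2996668 - 378170*(-1/1393836)) = 257612*(-2996668 + 189085/696918) = 257612*(-2088431680139/696918) = -269002530991984034/348459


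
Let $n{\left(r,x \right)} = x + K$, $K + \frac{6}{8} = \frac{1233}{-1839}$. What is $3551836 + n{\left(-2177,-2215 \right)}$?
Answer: $\frac{8703667209}{2452} \approx 3.5496 \cdot 10^{6}$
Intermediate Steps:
$K = - \frac{3483}{2452}$ ($K = - \frac{3}{4} + \frac{1233}{-1839} = - \frac{3}{4} + 1233 \left(- \frac{1}{1839}\right) = - \frac{3}{4} - \frac{411}{613} = - \frac{3483}{2452} \approx -1.4205$)
$n{\left(r,x \right)} = - \frac{3483}{2452} + x$ ($n{\left(r,x \right)} = x - \frac{3483}{2452} = - \frac{3483}{2452} + x$)
$3551836 + n{\left(-2177,-2215 \right)} = 3551836 - \frac{5434663}{2452} = \frac{8703667209}{2452}$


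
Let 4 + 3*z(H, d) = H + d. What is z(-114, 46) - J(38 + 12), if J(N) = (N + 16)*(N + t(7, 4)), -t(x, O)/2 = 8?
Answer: -2268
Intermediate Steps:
t(x, O) = -16 (t(x, O) = -2*8 = -16)
J(N) = (-16 + N)*(16 + N) (J(N) = (N + 16)*(N - 16) = (16 + N)*(-16 + N) = (-16 + N)*(16 + N))
z(H, d) = -4/3 + H/3 + d/3 (z(H, d) = -4/3 + (H + d)/3 = -4/3 + (H/3 + d/3) = -4/3 + H/3 + d/3)
z(-114, 46) - J(38 + 12) = (-4/3 + (⅓)*(-114) + (⅓)*46) - (-256 + (38 + 12)²) = (-4/3 - 38 + 46/3) - (-256 + 50²) = -24 - (-256 + 2500) = -24 - 1*2244 = -24 - 2244 = -2268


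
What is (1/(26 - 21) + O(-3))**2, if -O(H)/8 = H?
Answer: 14641/25 ≈ 585.64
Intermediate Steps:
O(H) = -8*H
(1/(26 - 21) + O(-3))**2 = (1/(26 - 21) - 8*(-3))**2 = (1/5 + 24)**2 = (121/5)**2 = 14641/25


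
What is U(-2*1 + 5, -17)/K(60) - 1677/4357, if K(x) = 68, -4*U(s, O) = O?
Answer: -22475/69712 ≈ -0.32240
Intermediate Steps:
U(s, O) = -O/4
U(-2*1 + 5, -17)/K(60) - 1677/4357 = -¼*(-17)/68 - 1677/4357 = (17/4)*(1/68) - 1677*1/4357 = 1/16 - 1677/4357 = -22475/69712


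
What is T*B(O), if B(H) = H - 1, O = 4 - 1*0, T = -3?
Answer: -9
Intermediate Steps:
O = 4 (O = 4 + 0 = 4)
B(H) = -1 + H
T*B(O) = -3*(-1 + 4) = -3*3 = -9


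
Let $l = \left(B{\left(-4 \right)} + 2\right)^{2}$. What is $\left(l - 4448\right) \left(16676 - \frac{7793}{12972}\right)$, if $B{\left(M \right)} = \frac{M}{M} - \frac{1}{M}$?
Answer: $- \frac{15358026495721}{207552} \approx -7.3996 \cdot 10^{7}$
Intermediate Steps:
$B{\left(M \right)} = 1 - \frac{1}{M}$
$l = \frac{169}{16}$ ($l = \left(\frac{-1 - 4}{-4} + 2\right)^{2} = \left(\left(- \frac{1}{4}\right) \left(-5\right) + 2\right)^{2} = \left(\frac{5}{4} + 2\right)^{2} = \left(\frac{13}{4}\right)^{2} = \frac{169}{16} \approx 10.563$)
$\left(l - 4448\right) \left(16676 - \frac{7793}{12972}\right) = \left(\frac{169}{16} - 4448\right) \left(16676 - \frac{7793}{12972}\right) = - \frac{70999 \left(16676 - \frac{7793}{12972}\right)}{16} = \left(- \frac{70999}{16}\right) \frac{216313279}{12972} = - \frac{15358026495721}{207552}$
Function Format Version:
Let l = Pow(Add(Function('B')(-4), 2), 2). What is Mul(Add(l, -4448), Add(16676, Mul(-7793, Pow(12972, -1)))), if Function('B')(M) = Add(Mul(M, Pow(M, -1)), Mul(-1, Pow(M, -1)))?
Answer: Rational(-15358026495721, 207552) ≈ -7.3996e+7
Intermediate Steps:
Function('B')(M) = Add(1, Mul(-1, Pow(M, -1)))
l = Rational(169, 16) (l = Pow(Add(Mul(Pow(-4, -1), Add(-1, -4)), 2), 2) = Pow(Add(Mul(Rational(-1, 4), -5), 2), 2) = Pow(Add(Rational(5, 4), 2), 2) = Pow(Rational(13, 4), 2) = Rational(169, 16) ≈ 10.563)
Mul(Add(l, -4448), Add(16676, Mul(-7793, Pow(12972, -1)))) = Mul(Add(Rational(169, 16), -4448), Add(16676, Mul(-7793, Pow(12972, -1)))) = Mul(Rational(-70999, 16), Add(16676, Mul(-7793, Rational(1, 12972)))) = Mul(Rational(-70999, 16), Add(16676, Rational(-7793, 12972))) = Mul(Rational(-70999, 16), Rational(216313279, 12972)) = Rational(-15358026495721, 207552)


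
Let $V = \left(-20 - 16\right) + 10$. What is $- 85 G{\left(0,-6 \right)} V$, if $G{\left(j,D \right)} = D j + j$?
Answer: $0$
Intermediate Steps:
$G{\left(j,D \right)} = j + D j$
$V = -26$ ($V = -36 + 10 = -26$)
$- 85 G{\left(0,-6 \right)} V = - 85 \cdot 0 \left(1 - 6\right) \left(-26\right) = - 85 \cdot 0 \left(-5\right) \left(-26\right) = \left(-85\right) 0 \left(-26\right) = 0 \left(-26\right) = 0$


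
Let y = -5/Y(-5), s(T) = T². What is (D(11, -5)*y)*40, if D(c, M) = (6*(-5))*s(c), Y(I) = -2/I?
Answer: 1815000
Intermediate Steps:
D(c, M) = -30*c² (D(c, M) = (6*(-5))*c² = -30*c²)
y = -25/2 (y = -5/((-2/(-5))) = -5/((-2*(-⅕))) = -5/⅖ = -5*5/2 = -25/2 ≈ -12.500)
(D(11, -5)*y)*40 = (-30*11²*(-25/2))*40 = (-30*121*(-25/2))*40 = -3630*(-25/2)*40 = 45375*40 = 1815000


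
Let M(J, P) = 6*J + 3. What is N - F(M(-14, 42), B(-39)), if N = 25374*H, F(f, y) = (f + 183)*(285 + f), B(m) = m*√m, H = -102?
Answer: -2608956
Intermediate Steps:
M(J, P) = 3 + 6*J
B(m) = m^(3/2)
F(f, y) = (183 + f)*(285 + f)
N = -2588148 (N = 25374*(-102) = -2588148)
N - F(M(-14, 42), B(-39)) = -2588148 - (52155 + (3 + 6*(-14))² + 468*(3 + 6*(-14))) = -2588148 - (52155 + (3 - 84)² + 468*(3 - 84)) = -2588148 - (52155 + (-81)² + 468*(-81)) = -2588148 - (52155 + 6561 - 37908) = -2588148 - 1*20808 = -2588148 - 20808 = -2608956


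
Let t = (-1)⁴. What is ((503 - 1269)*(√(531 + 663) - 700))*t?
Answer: 536200 - 766*√1194 ≈ 5.0973e+5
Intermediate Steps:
t = 1
((503 - 1269)*(√(531 + 663) - 700))*t = ((503 - 1269)*(√(531 + 663) - 700))*1 = -766*(√1194 - 700)*1 = -766*(-700 + √1194)*1 = (536200 - 766*√1194)*1 = 536200 - 766*√1194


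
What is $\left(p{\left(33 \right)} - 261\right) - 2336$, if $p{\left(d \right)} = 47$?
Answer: $-2550$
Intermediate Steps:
$\left(p{\left(33 \right)} - 261\right) - 2336 = \left(47 - 261\right) - 2336 = -214 - 2336 = -2550$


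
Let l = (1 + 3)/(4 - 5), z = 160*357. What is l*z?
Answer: -228480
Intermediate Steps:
z = 57120
l = -4 (l = 4/(-1) = 4*(-1) = -4)
l*z = -4*57120 = -228480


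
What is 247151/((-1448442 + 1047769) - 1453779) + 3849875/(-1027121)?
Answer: -389119072409/100249820668 ≈ -3.8815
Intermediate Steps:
247151/((-1448442 + 1047769) - 1453779) + 3849875/(-1027121) = 247151/(-400673 - 1453779) + 3849875*(-1/1027121) = 247151/(-1854452) - 202625/54059 = 247151*(-1/1854452) - 202625/54059 = -247151/1854452 - 202625/54059 = -389119072409/100249820668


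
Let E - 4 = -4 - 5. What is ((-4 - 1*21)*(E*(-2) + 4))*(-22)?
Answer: 7700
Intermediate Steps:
E = -5 (E = 4 + (-4 - 5) = 4 - 9 = -5)
((-4 - 1*21)*(E*(-2) + 4))*(-22) = ((-4 - 1*21)*(-5*(-2) + 4))*(-22) = ((-4 - 21)*(10 + 4))*(-22) = -25*14*(-22) = -350*(-22) = 7700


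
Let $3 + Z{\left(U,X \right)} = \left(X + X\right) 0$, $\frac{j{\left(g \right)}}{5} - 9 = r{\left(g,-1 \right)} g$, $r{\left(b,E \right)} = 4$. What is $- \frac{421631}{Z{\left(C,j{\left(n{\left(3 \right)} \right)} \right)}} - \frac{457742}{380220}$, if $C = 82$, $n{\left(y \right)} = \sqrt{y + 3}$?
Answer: $\frac{26718527599}{190110} \approx 1.4054 \cdot 10^{5}$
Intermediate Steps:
$n{\left(y \right)} = \sqrt{3 + y}$
$j{\left(g \right)} = 45 + 20 g$ ($j{\left(g \right)} = 45 + 5 \cdot 4 g = 45 + 20 g$)
$Z{\left(U,X \right)} = -3$ ($Z{\left(U,X \right)} = -3 + \left(X + X\right) 0 = -3 + 2 X 0 = -3 + 0 = -3$)
$- \frac{421631}{Z{\left(C,j{\left(n{\left(3 \right)} \right)} \right)}} - \frac{457742}{380220} = - \frac{421631}{-3} - \frac{457742}{380220} = \left(-421631\right) \left(- \frac{1}{3}\right) - \frac{228871}{190110} = \frac{421631}{3} - \frac{228871}{190110} = \frac{26718527599}{190110}$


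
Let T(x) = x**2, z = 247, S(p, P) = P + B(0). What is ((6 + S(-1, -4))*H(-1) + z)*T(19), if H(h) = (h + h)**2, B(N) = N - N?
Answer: 92055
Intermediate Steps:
B(N) = 0
S(p, P) = P (S(p, P) = P + 0 = P)
H(h) = 4*h**2 (H(h) = (2*h)**2 = 4*h**2)
((6 + S(-1, -4))*H(-1) + z)*T(19) = ((6 - 4)*(4*(-1)**2) + 247)*19**2 = (2*(4*1) + 247)*361 = (2*4 + 247)*361 = (8 + 247)*361 = 255*361 = 92055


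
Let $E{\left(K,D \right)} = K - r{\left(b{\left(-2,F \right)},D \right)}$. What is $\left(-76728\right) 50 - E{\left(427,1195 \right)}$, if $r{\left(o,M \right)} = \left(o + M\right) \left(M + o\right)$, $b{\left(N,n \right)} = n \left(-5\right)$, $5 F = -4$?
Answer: $-2399226$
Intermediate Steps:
$F = - \frac{4}{5}$ ($F = \frac{1}{5} \left(-4\right) = - \frac{4}{5} \approx -0.8$)
$b{\left(N,n \right)} = - 5 n$
$r{\left(o,M \right)} = \left(M + o\right)^{2}$ ($r{\left(o,M \right)} = \left(M + o\right) \left(M + o\right) = \left(M + o\right)^{2}$)
$E{\left(K,D \right)} = K - \left(4 + D\right)^{2}$ ($E{\left(K,D \right)} = K - \left(D - -4\right)^{2} = K - \left(D + 4\right)^{2} = K - \left(4 + D\right)^{2}$)
$\left(-76728\right) 50 - E{\left(427,1195 \right)} = \left(-76728\right) 50 - \left(427 - \left(4 + 1195\right)^{2}\right) = -3836400 - \left(427 - 1199^{2}\right) = -3836400 - \left(427 - 1437601\right) = -3836400 - -1437174 = -3836400 + 1437174 = -2399226$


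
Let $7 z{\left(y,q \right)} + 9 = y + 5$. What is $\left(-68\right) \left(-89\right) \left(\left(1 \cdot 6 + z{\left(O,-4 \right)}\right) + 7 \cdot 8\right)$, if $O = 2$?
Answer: $\frac{2614464}{7} \approx 3.735 \cdot 10^{5}$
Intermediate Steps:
$z{\left(y,q \right)} = - \frac{4}{7} + \frac{y}{7}$ ($z{\left(y,q \right)} = - \frac{9}{7} + \frac{y + 5}{7} = - \frac{9}{7} + \frac{5 + y}{7} = - \frac{9}{7} + \left(\frac{5}{7} + \frac{y}{7}\right) = - \frac{4}{7} + \frac{y}{7}$)
$\left(-68\right) \left(-89\right) \left(\left(1 \cdot 6 + z{\left(O,-4 \right)}\right) + 7 \cdot 8\right) = \left(-68\right) \left(-89\right) \left(\left(1 \cdot 6 + \left(- \frac{4}{7} + \frac{1}{7} \cdot 2\right)\right) + 7 \cdot 8\right) = 6052 \left(\left(6 + \left(- \frac{4}{7} + \frac{2}{7}\right)\right) + 56\right) = 6052 \left(\left(6 - \frac{2}{7}\right) + 56\right) = 6052 \left(\frac{40}{7} + 56\right) = 6052 \cdot \frac{432}{7} = \frac{2614464}{7}$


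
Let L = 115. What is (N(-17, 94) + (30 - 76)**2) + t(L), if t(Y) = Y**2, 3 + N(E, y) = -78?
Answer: 15260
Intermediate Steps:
N(E, y) = -81 (N(E, y) = -3 - 78 = -81)
(N(-17, 94) + (30 - 76)**2) + t(L) = (-81 + (30 - 76)**2) + 115**2 = (-81 + (-46)**2) + 13225 = (-81 + 2116) + 13225 = 2035 + 13225 = 15260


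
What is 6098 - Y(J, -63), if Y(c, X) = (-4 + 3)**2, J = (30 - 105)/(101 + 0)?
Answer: 6097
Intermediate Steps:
J = -75/101 ≈ -0.74257
Y(c, X) = 1 (Y(c, X) = (-1)**2 = 1)
6098 - Y(J, -63) = 6098 - 1*1 = 6098 - 1 = 6097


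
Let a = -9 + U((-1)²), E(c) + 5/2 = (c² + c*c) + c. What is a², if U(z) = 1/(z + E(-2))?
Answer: 6241/81 ≈ 77.049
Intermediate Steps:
E(c) = -5/2 + c + 2*c² (E(c) = -5/2 + ((c² + c*c) + c) = -5/2 + ((c² + c²) + c) = -5/2 + (2*c² + c) = -5/2 + (c + 2*c²) = -5/2 + c + 2*c²)
U(z) = 1/(7/2 + z) (U(z) = 1/(z + (-5/2 - 2 + 2*(-2)²)) = 1/(z + (-5/2 - 2 + 2*4)) = 1/(z + (-5/2 - 2 + 8)) = 1/(z + 7/2) = 1/(7/2 + z))
a = -79/9 (a = -9 + 2/(7 + 2*(-1)²) = -9 + 2/(7 + 2*1) = -9 + 2/(7 + 2) = -9 + 2/9 = -79/9 ≈ -8.7778)
a² = (-79/9)² = 6241/81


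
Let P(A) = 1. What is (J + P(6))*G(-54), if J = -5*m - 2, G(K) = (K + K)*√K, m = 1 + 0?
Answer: 1944*I*√6 ≈ 4761.8*I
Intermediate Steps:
m = 1
G(K) = 2*K^(3/2) (G(K) = (2*K)*√K = 2*K^(3/2))
J = -7 (J = -5*1 - 2 = -5 - 2 = -7)
(J + P(6))*G(-54) = (-7 + 1)*(2*(-54)^(3/2)) = -12*(-162*I*√6) = -(-1944)*I*√6 = 1944*I*√6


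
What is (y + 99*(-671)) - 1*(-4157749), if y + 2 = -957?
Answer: 4090361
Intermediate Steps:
y = -959 (y = -2 - 957 = -959)
(y + 99*(-671)) - 1*(-4157749) = (-959 + 99*(-671)) - 1*(-4157749) = (-959 - 66429) + 4157749 = -67388 + 4157749 = 4090361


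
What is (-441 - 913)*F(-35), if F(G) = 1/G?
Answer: 1354/35 ≈ 38.686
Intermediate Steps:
(-441 - 913)*F(-35) = (-441 - 913)/(-35) = -1354*(-1/35) = 1354/35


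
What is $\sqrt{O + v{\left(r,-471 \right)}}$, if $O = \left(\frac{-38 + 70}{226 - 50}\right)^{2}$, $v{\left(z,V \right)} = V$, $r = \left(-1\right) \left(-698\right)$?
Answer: $\frac{7 i \sqrt{1163}}{11} \approx 21.702 i$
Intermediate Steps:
$r = 698$
$O = \frac{4}{121}$ ($O = \left(\frac{32}{176}\right)^{2} = \left(32 \cdot \frac{1}{176}\right)^{2} = \left(\frac{2}{11}\right)^{2} = \frac{4}{121} \approx 0.033058$)
$\sqrt{O + v{\left(r,-471 \right)}} = \sqrt{\frac{4}{121} - 471} = \sqrt{- \frac{56987}{121}} = \frac{7 i \sqrt{1163}}{11}$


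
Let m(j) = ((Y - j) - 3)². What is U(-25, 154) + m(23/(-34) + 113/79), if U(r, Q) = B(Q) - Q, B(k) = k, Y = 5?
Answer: 11202409/7214596 ≈ 1.5527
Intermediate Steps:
U(r, Q) = 0 (U(r, Q) = Q - Q = 0)
m(j) = (2 - j)² (m(j) = ((5 - j) - 3)² = (2 - j)²)
U(-25, 154) + m(23/(-34) + 113/79) = 0 + (-2 + (23/(-34) + 113/79))² = 0 + (-2 + (23*(-1/34) + 113*(1/79)))² = 0 + (-2 + (-23/34 + 113/79))² = 0 + (-2 + 2025/2686)² = 0 + (-3347/2686)² = 0 + 11202409/7214596 = 11202409/7214596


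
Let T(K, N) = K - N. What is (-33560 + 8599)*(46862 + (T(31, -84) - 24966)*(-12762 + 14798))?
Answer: 1261772908814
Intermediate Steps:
(-33560 + 8599)*(46862 + (T(31, -84) - 24966)*(-12762 + 14798)) = (-33560 + 8599)*(46862 + ((31 - 1*(-84)) - 24966)*(-12762 + 14798)) = -24961*(46862 + ((31 + 84) - 24966)*2036) = -24961*(46862 + (115 - 24966)*2036) = -24961*(46862 - 24851*2036) = -24961*(46862 - 50596636) = -24961*(-50549774) = 1261772908814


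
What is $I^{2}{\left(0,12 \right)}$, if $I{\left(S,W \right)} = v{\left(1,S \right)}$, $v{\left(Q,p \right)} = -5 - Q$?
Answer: $36$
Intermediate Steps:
$I{\left(S,W \right)} = -6$ ($I{\left(S,W \right)} = -5 - 1 = -6$)
$I^{2}{\left(0,12 \right)} = \left(-6\right)^{2} = 36$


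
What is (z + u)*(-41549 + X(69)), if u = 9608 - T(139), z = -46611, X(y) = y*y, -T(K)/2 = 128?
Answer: 1351848636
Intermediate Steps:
T(K) = -256 (T(K) = -2*128 = -256)
X(y) = y²
u = 9864 (u = 9608 - 1*(-256) = 9608 + 256 = 9864)
(z + u)*(-41549 + X(69)) = (-46611 + 9864)*(-41549 + 69²) = -36747*(-41549 + 4761) = -36747*(-36788) = 1351848636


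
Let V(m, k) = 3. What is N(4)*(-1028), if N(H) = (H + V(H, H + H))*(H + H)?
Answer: -57568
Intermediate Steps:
N(H) = 2*H*(3 + H) (N(H) = (H + 3)*(H + H) = (3 + H)*(2*H) = 2*H*(3 + H))
N(4)*(-1028) = (2*4*(3 + 4))*(-1028) = (2*4*7)*(-1028) = 56*(-1028) = -57568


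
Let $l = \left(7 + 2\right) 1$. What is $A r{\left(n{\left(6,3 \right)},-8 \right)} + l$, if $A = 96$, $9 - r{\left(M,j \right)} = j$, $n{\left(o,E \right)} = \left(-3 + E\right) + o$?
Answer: $1641$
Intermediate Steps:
$n{\left(o,E \right)} = -3 + E + o$
$l = 9$ ($l = 9 \cdot 1 = 9$)
$r{\left(M,j \right)} = 9 - j$
$A r{\left(n{\left(6,3 \right)},-8 \right)} + l = 96 \left(9 - -8\right) + 9 = 96 \left(9 + 8\right) + 9 = 96 \cdot 17 + 9 = 1632 + 9 = 1641$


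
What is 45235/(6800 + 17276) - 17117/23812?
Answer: 41564183/35831107 ≈ 1.1600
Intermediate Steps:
45235/(6800 + 17276) - 17117/23812 = 45235/24076 - 17117*1/23812 = 45235*(1/24076) - 17117/23812 = 45235/24076 - 17117/23812 = 41564183/35831107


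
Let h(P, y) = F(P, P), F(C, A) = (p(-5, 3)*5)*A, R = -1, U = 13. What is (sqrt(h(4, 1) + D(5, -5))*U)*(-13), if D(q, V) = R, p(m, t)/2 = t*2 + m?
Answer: -169*sqrt(39) ≈ -1055.4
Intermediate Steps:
p(m, t) = 2*m + 4*t (p(m, t) = 2*(t*2 + m) = 2*(2*t + m) = 2*(m + 2*t) = 2*m + 4*t)
F(C, A) = 10*A (F(C, A) = ((2*(-5) + 4*3)*5)*A = ((-10 + 12)*5)*A = (2*5)*A = 10*A)
h(P, y) = 10*P
D(q, V) = -1
(sqrt(h(4, 1) + D(5, -5))*U)*(-13) = (sqrt(10*4 - 1)*13)*(-13) = (sqrt(40 - 1)*13)*(-13) = (sqrt(39)*13)*(-13) = (13*sqrt(39))*(-13) = -169*sqrt(39)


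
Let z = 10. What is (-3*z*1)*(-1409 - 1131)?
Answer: 76200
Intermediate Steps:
(-3*z*1)*(-1409 - 1131) = (-3*10*1)*(-1409 - 1131) = -30*1*(-2540) = -30*(-2540) = 76200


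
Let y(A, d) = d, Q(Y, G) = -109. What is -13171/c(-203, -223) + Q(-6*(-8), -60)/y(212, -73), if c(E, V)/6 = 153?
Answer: -861421/67014 ≈ -12.854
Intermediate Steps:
c(E, V) = 918 (c(E, V) = 6*153 = 918)
-13171/c(-203, -223) + Q(-6*(-8), -60)/y(212, -73) = -13171/918 - 109/(-73) = -13171*1/918 - 109*(-1/73) = -13171/918 + 109/73 = -861421/67014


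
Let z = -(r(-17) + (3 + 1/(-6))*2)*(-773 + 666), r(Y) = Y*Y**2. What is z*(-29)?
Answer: 45682366/3 ≈ 1.5227e+7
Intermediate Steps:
r(Y) = Y**3
z = -1575254/3 (z = -((-17)**3 + (3 + 1/(-6))*2)*(-773 + 666) = -(-4913 + (3 - 1/6)*2)*(-107) = -(-4913 + (17/6)*2)*(-107) = -(-4913 + 17/3)*(-107) = -(-14722)*(-107)/3 = -1*1575254/3 = -1575254/3 ≈ -5.2509e+5)
z*(-29) = -1575254/3*(-29) = 45682366/3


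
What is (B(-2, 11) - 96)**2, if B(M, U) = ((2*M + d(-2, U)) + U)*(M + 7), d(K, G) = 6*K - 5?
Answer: 21316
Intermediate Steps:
d(K, G) = -5 + 6*K
B(M, U) = (7 + M)*(-17 + U + 2*M) (B(M, U) = ((2*M + (-5 + 6*(-2))) + U)*(M + 7) = ((2*M + (-5 - 12)) + U)*(7 + M) = ((2*M - 17) + U)*(7 + M) = ((-17 + 2*M) + U)*(7 + M) = (-17 + U + 2*M)*(7 + M) = (7 + M)*(-17 + U + 2*M))
(B(-2, 11) - 96)**2 = ((-119 - 3*(-2) + 2*(-2)**2 + 7*11 - 2*11) - 96)**2 = ((-119 + 6 + 2*4 + 77 - 22) - 96)**2 = ((-119 + 6 + 8 + 77 - 22) - 96)**2 = (-50 - 96)**2 = (-146)**2 = 21316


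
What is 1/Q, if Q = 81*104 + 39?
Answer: 1/8463 ≈ 0.00011816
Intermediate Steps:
Q = 8463 (Q = 8424 + 39 = 8463)
1/Q = 1/8463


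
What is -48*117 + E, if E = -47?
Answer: -5663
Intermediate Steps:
-48*117 + E = -48*117 - 47 = -5616 - 47 = -5663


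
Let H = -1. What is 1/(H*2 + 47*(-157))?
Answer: -1/7381 ≈ -0.00013548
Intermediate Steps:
1/(H*2 + 47*(-157)) = 1/(-1*2 + 47*(-157)) = 1/(-2 - 7379) = 1/(-7381) = -1/7381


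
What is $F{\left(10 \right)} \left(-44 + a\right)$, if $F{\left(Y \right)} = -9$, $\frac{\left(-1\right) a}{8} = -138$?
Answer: $-9540$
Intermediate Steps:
$a = 1104$ ($a = \left(-8\right) \left(-138\right) = 1104$)
$F{\left(10 \right)} \left(-44 + a\right) = - 9 \left(-44 + 1104\right) = \left(-9\right) 1060 = -9540$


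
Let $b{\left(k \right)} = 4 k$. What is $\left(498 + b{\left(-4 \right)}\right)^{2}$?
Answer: $232324$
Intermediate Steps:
$\left(498 + b{\left(-4 \right)}\right)^{2} = \left(498 + 4 \left(-4\right)\right)^{2} = \left(498 - 16\right)^{2} = 482^{2} = 232324$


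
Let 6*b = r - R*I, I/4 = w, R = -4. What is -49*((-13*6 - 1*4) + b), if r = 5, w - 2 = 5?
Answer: 6125/2 ≈ 3062.5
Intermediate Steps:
w = 7 (w = 2 + 5 = 7)
I = 28 (I = 4*7 = 28)
b = 39/2 (b = (5 - (-4)*28)/6 = (5 - 1*(-112))/6 = (5 + 112)/6 = (⅙)*117 = 39/2 ≈ 19.500)
-49*((-13*6 - 1*4) + b) = -49*((-13*6 - 1*4) + 39/2) = -49*((-78 - 4) + 39/2) = -49*(-82 + 39/2) = -49*(-125/2) = 6125/2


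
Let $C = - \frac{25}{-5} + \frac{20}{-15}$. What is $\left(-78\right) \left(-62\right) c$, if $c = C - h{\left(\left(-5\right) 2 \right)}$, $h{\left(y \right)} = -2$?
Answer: $27404$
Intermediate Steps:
$C = \frac{11}{3}$ ($C = \left(-25\right) \left(- \frac{1}{5}\right) + 20 \left(- \frac{1}{15}\right) = 5 - \frac{4}{3} = \frac{11}{3} \approx 3.6667$)
$c = \frac{17}{3}$ ($c = \frac{11}{3} - -2 = \frac{11}{3} + 2 = \frac{17}{3} \approx 5.6667$)
$\left(-78\right) \left(-62\right) c = \left(-78\right) \left(-62\right) \frac{17}{3} = 4836 \cdot \frac{17}{3} = 27404$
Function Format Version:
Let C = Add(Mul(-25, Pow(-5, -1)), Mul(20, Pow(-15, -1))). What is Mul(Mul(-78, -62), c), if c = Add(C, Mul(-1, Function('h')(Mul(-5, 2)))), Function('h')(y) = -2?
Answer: 27404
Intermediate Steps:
C = Rational(11, 3) (C = Add(Mul(-25, Rational(-1, 5)), Mul(20, Rational(-1, 15))) = Add(5, Rational(-4, 3)) = Rational(11, 3) ≈ 3.6667)
c = Rational(17, 3) (c = Add(Rational(11, 3), Mul(-1, -2)) = Add(Rational(11, 3), 2) = Rational(17, 3) ≈ 5.6667)
Mul(Mul(-78, -62), c) = Mul(Mul(-78, -62), Rational(17, 3)) = Mul(4836, Rational(17, 3)) = 27404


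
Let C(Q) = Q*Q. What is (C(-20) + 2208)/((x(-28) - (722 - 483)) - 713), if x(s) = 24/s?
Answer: -9128/3335 ≈ -2.7370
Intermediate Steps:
C(Q) = Q²
(C(-20) + 2208)/((x(-28) - (722 - 483)) - 713) = ((-20)² + 2208)/((24/(-28) - (722 - 483)) - 713) = (400 + 2208)/((24*(-1/28) - 1*239) - 713) = 2608/((-6/7 - 239) - 713) = 2608/(-1679/7 - 713) = 2608/(-6670/7) = 2608*(-7/6670) = -9128/3335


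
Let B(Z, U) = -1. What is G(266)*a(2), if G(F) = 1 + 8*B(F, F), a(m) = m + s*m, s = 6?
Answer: -98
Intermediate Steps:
a(m) = 7*m (a(m) = m + 6*m = 7*m)
G(F) = -7 (G(F) = 1 + 8*(-1) = 1 - 8 = -7)
G(266)*a(2) = -49*2 = -7*14 = -98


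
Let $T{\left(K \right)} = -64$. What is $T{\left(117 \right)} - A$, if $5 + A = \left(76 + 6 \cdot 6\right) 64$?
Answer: $-7227$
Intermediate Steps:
$A = 7163$ ($A = -5 + \left(76 + 6 \cdot 6\right) 64 = -5 + \left(76 + 36\right) 64 = -5 + 112 \cdot 64 = -5 + 7168 = 7163$)
$T{\left(117 \right)} - A = -64 - 7163 = -7227$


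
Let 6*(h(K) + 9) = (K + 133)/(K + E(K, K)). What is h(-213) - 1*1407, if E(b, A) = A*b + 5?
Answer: -191843968/135483 ≈ -1416.0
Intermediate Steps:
E(b, A) = 5 + A*b
h(K) = -9 + (133 + K)/(6*(5 + K + K²)) (h(K) = -9 + ((K + 133)/(K + (5 + K*K)))/6 = -9 + ((133 + K)/(K + (5 + K²)))/6 = -9 + ((133 + K)/(5 + K + K²))/6 = -9 + (133 + K)/(6*(5 + K + K²)))
h(-213) - 1*1407 = (-137 - 54*(-213)² - 53*(-213))/(6*(5 - 213 + (-213)²)) - 1*1407 = (-137 - 54*45369 + 11289)/(6*(5 - 213 + 45369)) - 1407 = (⅙)*(-137 - 2449926 + 11289)/45161 - 1407 = (⅙)*(1/45161)*(-2438774) - 1407 = -1219387/135483 - 1407 = -191843968/135483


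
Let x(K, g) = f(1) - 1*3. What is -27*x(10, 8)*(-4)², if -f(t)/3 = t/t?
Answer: 2592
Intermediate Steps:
f(t) = -3 (f(t) = -3*t/t = -3*1 = -3)
x(K, g) = -6 (x(K, g) = -3 - 1*3 = -3 - 3 = -6)
-27*x(10, 8)*(-4)² = -27*(-6)*(-4)² = 162*16 = 2592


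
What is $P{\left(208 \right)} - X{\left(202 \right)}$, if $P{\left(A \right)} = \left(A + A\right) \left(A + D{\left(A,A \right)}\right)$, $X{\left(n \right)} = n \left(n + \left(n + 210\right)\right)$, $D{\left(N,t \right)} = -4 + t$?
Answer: $47364$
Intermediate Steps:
$X{\left(n \right)} = n \left(210 + 2 n\right)$ ($X{\left(n \right)} = n \left(n + \left(210 + n\right)\right) = n \left(210 + 2 n\right)$)
$P{\left(A \right)} = 2 A \left(-4 + 2 A\right)$ ($P{\left(A \right)} = \left(A + A\right) \left(A + \left(-4 + A\right)\right) = 2 A \left(-4 + 2 A\right)$)
$P{\left(208 \right)} - X{\left(202 \right)} = 4 \cdot 208 \left(-2 + 208\right) - 2 \cdot 202 \left(105 + 202\right) = 4 \cdot 208 \cdot 206 - 2 \cdot 202 \cdot 307 = 171392 - 124028 = 47364$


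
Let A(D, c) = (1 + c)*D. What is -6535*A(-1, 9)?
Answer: 65350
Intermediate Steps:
A(D, c) = D*(1 + c)
-6535*A(-1, 9) = -(-6535)*(1 + 9) = -(-6535)*10 = -6535*(-10) = 65350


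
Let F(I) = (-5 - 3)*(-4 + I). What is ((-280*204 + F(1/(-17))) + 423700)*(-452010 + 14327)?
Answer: -2727820781396/17 ≈ -1.6046e+11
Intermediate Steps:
F(I) = 32 - 8*I (F(I) = -8*(-4 + I) = 32 - 8*I)
((-280*204 + F(1/(-17))) + 423700)*(-452010 + 14327) = ((-280*204 + (32 - 8/(-17))) + 423700)*(-452010 + 14327) = ((-57120 + (32 - 8*(-1/17))) + 423700)*(-437683) = ((-57120 + (32 + 8/17)) + 423700)*(-437683) = ((-57120 + 552/17) + 423700)*(-437683) = (-970488/17 + 423700)*(-437683) = (6232412/17)*(-437683) = -2727820781396/17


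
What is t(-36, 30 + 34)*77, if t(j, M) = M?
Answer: 4928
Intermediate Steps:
t(-36, 30 + 34)*77 = (30 + 34)*77 = 64*77 = 4928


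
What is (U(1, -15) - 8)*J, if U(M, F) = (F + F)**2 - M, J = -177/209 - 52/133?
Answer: -146691/133 ≈ -1102.9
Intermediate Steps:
J = -1811/1463 (J = -177*1/209 - 52*1/133 = -177/209 - 52/133 = -1811/1463 ≈ -1.2379)
U(M, F) = -M + 4*F**2 (U(M, F) = (2*F)**2 - M = 4*F**2 - M = -M + 4*F**2)
(U(1, -15) - 8)*J = ((-1*1 + 4*(-15)**2) - 8)*(-1811/1463) = ((-1 + 4*225) - 8)*(-1811/1463) = ((-1 + 900) - 8)*(-1811/1463) = (899 - 8)*(-1811/1463) = 891*(-1811/1463) = -146691/133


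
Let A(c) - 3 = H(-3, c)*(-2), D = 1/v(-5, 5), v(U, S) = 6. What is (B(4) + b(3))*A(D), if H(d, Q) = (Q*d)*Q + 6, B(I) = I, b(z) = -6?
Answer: 53/3 ≈ 17.667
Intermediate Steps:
H(d, Q) = 6 + d*Q**2 (H(d, Q) = d*Q**2 + 6 = 6 + d*Q**2)
D = 1/6 ≈ 0.16667
A(c) = -9 + 6*c**2 (A(c) = 3 + (6 - 3*c**2)*(-2) = 3 + (-12 + 6*c**2) = -9 + 6*c**2)
(B(4) + b(3))*A(D) = (4 - 6)*(-9 + 6*(1/6)**2) = -2*(-9 + 6*(1/36)) = -2*(-9 + 1/6) = -2*(-53/6) = 53/3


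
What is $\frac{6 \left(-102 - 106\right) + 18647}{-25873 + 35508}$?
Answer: $\frac{17399}{9635} \approx 1.8058$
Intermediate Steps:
$\frac{6 \left(-102 - 106\right) + 18647}{-25873 + 35508} = \frac{6 \left(-208\right) + 18647}{9635} = \left(-1248 + 18647\right) \frac{1}{9635} = 17399 \cdot \frac{1}{9635} = \frac{17399}{9635}$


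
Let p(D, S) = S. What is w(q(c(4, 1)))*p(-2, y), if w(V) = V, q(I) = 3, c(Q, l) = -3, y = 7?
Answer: 21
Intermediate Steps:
w(q(c(4, 1)))*p(-2, y) = 3*7 = 21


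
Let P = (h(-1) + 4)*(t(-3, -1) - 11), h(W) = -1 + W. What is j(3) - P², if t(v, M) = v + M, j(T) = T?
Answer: -897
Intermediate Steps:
t(v, M) = M + v
P = -30 (P = ((-1 - 1) + 4)*((-1 - 3) - 11) = (-2 + 4)*(-4 - 11) = 2*(-15) = -30)
j(3) - P² = 3 - 1*(-30)² = 3 - 1*900 = 3 - 900 = -897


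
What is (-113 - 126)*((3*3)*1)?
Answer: -2151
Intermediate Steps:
(-113 - 126)*((3*3)*1) = -2151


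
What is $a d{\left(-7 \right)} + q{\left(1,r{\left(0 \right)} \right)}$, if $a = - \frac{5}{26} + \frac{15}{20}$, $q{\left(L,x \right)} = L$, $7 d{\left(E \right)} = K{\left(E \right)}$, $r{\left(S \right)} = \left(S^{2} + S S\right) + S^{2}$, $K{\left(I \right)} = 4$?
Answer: $\frac{120}{91} \approx 1.3187$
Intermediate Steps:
$r{\left(S \right)} = 3 S^{2}$ ($r{\left(S \right)} = \left(S^{2} + S^{2}\right) + S^{2} = 2 S^{2} + S^{2} = 3 S^{2}$)
$d{\left(E \right)} = \frac{4}{7}$ ($d{\left(E \right)} = \frac{1}{7} \cdot 4 = \frac{4}{7}$)
$a = \frac{29}{52}$ ($a = \left(-5\right) \frac{1}{26} + 15 \cdot \frac{1}{20} = - \frac{5}{26} + \frac{3}{4} = \frac{29}{52} \approx 0.55769$)
$a d{\left(-7 \right)} + q{\left(1,r{\left(0 \right)} \right)} = \frac{29}{52} \cdot \frac{4}{7} + 1 = \frac{29}{91} + 1 = \frac{120}{91}$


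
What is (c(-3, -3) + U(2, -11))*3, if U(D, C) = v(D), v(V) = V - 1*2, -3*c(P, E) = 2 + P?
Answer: 1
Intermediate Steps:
c(P, E) = -⅔ - P/3 (c(P, E) = -(2 + P)/3 = -⅔ - P/3)
v(V) = -2 + V (v(V) = V - 2 = -2 + V)
U(D, C) = -2 + D
(c(-3, -3) + U(2, -11))*3 = ((-⅔ - ⅓*(-3)) + (-2 + 2))*3 = ((-⅔ + 1) + 0)*3 = (⅓ + 0)*3 = (⅓)*3 = 1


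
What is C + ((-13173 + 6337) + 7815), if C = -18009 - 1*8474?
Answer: -25504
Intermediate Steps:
C = -26483 (C = -18009 - 8474 = -26483)
C + ((-13173 + 6337) + 7815) = -26483 + ((-13173 + 6337) + 7815) = -26483 + (-6836 + 7815) = -26483 + 979 = -25504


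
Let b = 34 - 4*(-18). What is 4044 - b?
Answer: 3938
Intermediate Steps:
b = 106 (b = 34 + 72 = 106)
4044 - b = 4044 - 1*106 = 4044 - 106 = 3938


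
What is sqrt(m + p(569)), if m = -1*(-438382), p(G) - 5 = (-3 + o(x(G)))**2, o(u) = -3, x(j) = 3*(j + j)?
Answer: sqrt(438423) ≈ 662.13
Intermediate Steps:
x(j) = 6*j (x(j) = 3*(2*j) = 6*j)
p(G) = 41 (p(G) = 5 + (-3 - 3)**2 = 5 + (-6)**2 = 5 + 36 = 41)
m = 438382
sqrt(m + p(569)) = sqrt(438382 + 41) = sqrt(438423)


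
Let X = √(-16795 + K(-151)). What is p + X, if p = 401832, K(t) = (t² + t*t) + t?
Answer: 401832 + 12*√199 ≈ 4.0200e+5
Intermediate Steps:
K(t) = t + 2*t² (K(t) = (t² + t²) + t = 2*t² + t = t + 2*t²)
X = 12*√199 (X = √(-16795 - 151*(1 + 2*(-151))) = √(-16795 - 151*(1 - 302)) = √(-16795 - 151*(-301)) = √(-16795 + 45451) = √28656 = 12*√199 ≈ 169.28)
p + X = 401832 + 12*√199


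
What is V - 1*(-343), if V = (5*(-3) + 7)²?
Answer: 407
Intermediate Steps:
V = 64 (V = (-15 + 7)² = (-8)² = 64)
V - 1*(-343) = 64 - 1*(-343) = 64 + 343 = 407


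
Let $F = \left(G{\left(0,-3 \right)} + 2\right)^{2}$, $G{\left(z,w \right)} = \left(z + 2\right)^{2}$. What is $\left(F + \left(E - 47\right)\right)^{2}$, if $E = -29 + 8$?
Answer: $1024$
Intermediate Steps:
$E = -21$
$G{\left(z,w \right)} = \left(2 + z\right)^{2}$
$F = 36$ ($F = \left(\left(2 + 0\right)^{2} + 2\right)^{2} = \left(2^{2} + 2\right)^{2} = \left(4 + 2\right)^{2} = 6^{2} = 36$)
$\left(F + \left(E - 47\right)\right)^{2} = \left(36 - 68\right)^{2} = \left(-32\right)^{2} = 1024$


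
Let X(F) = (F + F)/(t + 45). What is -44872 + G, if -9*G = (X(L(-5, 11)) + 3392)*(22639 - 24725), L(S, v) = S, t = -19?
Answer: 9635978/13 ≈ 7.4123e+5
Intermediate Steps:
X(F) = F/13 (X(F) = (F + F)/(-19 + 45) = (2*F)/26 = (2*F)*(1/26) = F/13)
G = 10219314/13 (G = -((1/13)*(-5) + 3392)*(22639 - 24725)/9 = -(-5/13 + 3392)*(-2086)/9 = -4899*(-2086)/13 = -⅑*(-91973826/13) = 10219314/13 ≈ 7.8610e+5)
-44872 + G = -44872 + 10219314/13 = 9635978/13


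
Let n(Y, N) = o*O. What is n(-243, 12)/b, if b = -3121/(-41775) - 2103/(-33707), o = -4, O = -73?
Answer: 102792024525/48263093 ≈ 2129.8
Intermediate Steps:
n(Y, N) = 292 (n(Y, N) = -4*(-73) = 292)
b = 193052372/1408109925 (b = -3121*(-1/41775) - 2103*(-1/33707) = 3121/41775 + 2103/33707 = 193052372/1408109925 ≈ 0.13710)
n(-243, 12)/b = 292/(193052372/1408109925) = 292*(1408109925/193052372) = 102792024525/48263093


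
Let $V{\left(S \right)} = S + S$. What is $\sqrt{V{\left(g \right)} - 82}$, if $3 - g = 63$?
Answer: $i \sqrt{202} \approx 14.213 i$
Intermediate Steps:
$g = -60$ ($g = 3 - 63 = -60$)
$V{\left(S \right)} = 2 S$
$\sqrt{V{\left(g \right)} - 82} = \sqrt{2 \left(-60\right) - 82} = \sqrt{-120 - 82} = \sqrt{-202} = i \sqrt{202}$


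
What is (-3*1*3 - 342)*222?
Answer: -77922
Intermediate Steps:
(-3*1*3 - 342)*222 = (-3*3 - 342)*222 = (-9 - 342)*222 = -351*222 = -77922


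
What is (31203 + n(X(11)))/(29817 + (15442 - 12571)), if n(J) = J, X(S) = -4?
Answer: 31199/32688 ≈ 0.95445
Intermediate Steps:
(31203 + n(X(11)))/(29817 + (15442 - 12571)) = (31203 - 4)/(29817 + (15442 - 12571)) = 31199/(29817 + 2871) = 31199/32688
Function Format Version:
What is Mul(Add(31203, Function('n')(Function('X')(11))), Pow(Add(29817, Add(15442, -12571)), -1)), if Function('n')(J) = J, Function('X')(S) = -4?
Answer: Rational(31199, 32688) ≈ 0.95445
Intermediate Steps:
Mul(Add(31203, Function('n')(Function('X')(11))), Pow(Add(29817, Add(15442, -12571)), -1)) = Mul(Add(31203, -4), Pow(Add(29817, Add(15442, -12571)), -1)) = Mul(31199, Pow(Add(29817, 2871), -1)) = Mul(31199, Pow(32688, -1)) = Mul(31199, Rational(1, 32688)) = Rational(31199, 32688)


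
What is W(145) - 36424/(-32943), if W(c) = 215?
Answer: 7119169/32943 ≈ 216.11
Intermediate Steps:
W(145) - 36424/(-32943) = 215 - 36424/(-32943) = 215 - 36424*(-1)/32943 = 215 - 1*(-36424/32943) = 215 + 36424/32943 = 7119169/32943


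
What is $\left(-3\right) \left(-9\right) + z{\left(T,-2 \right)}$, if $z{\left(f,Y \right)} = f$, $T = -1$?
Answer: $26$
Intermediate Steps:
$\left(-3\right) \left(-9\right) + z{\left(T,-2 \right)} = \left(-3\right) \left(-9\right) - 1 = 27 - 1 = 26$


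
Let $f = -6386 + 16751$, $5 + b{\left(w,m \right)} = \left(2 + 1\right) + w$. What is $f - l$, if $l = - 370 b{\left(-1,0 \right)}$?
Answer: $9255$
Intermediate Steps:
$b{\left(w,m \right)} = -2 + w$ ($b{\left(w,m \right)} = -5 + \left(\left(2 + 1\right) + w\right) = -5 + \left(3 + w\right) = -2 + w$)
$f = 10365$
$l = 1110$ ($l = - 370 \left(-2 - 1\right) = \left(-370\right) \left(-3\right) = 1110$)
$f - l = 10365 - 1110 = 9255$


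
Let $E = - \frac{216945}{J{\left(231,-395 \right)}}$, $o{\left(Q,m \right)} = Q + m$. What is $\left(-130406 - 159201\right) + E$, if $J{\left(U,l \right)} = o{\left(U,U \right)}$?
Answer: $- \frac{44671793}{154} \approx -2.9008 \cdot 10^{5}$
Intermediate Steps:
$J{\left(U,l \right)} = 2 U$ ($J{\left(U,l \right)} = U + U = 2 U$)
$E = - \frac{72315}{154}$ ($E = - \frac{216945}{2 \cdot 231} = - \frac{216945}{462} = \left(-216945\right) \frac{1}{462} = - \frac{72315}{154} \approx -469.58$)
$\left(-130406 - 159201\right) + E = \left(-130406 - 159201\right) - \frac{72315}{154} = -289607 - \frac{72315}{154} = - \frac{44671793}{154}$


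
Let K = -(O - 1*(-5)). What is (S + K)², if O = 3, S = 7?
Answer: 1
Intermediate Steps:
K = -8 (K = -(3 - 1*(-5)) = -(3 + 5) = -1*8 = -8)
(S + K)² = (7 - 8)² = (-1)² = 1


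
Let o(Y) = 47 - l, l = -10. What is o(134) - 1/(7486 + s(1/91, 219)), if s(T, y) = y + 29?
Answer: 440837/7734 ≈ 57.000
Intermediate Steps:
s(T, y) = 29 + y
o(Y) = 57 (o(Y) = 47 - 1*(-10) = 47 + 10 = 57)
o(134) - 1/(7486 + s(1/91, 219)) = 57 - 1/(7486 + (29 + 219)) = 57 - 1/(7486 + 248) = 57 - 1/7734 = 440837/7734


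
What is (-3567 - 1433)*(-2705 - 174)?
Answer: 14395000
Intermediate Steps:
(-3567 - 1433)*(-2705 - 174) = -5000*(-2879) = 14395000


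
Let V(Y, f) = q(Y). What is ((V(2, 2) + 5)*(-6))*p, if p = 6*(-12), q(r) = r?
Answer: 3024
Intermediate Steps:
V(Y, f) = Y
p = -72
((V(2, 2) + 5)*(-6))*p = ((2 + 5)*(-6))*(-72) = (7*(-6))*(-72) = -42*(-72) = 3024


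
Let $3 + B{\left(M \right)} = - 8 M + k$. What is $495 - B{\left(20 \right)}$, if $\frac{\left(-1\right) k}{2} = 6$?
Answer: $670$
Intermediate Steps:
$k = -12$ ($k = \left(-2\right) 6 = -12$)
$B{\left(M \right)} = -15 - 8 M$ ($B{\left(M \right)} = -3 - \left(12 + 8 M\right) = -15 - 8 M$)
$495 - B{\left(20 \right)} = 495 - \left(-15 - 160\right) = 495 - -175 = 495 + 175 = 670$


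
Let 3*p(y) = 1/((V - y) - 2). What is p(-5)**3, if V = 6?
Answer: 1/19683 ≈ 5.0805e-5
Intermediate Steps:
p(y) = 1/(3*(4 - y)) (p(y) = 1/(3*((6 - y) - 2)) = 1/(3*(4 - y)))
p(-5)**3 = (-1/(-12 + 3*(-5)))**3 = (-1/(-12 - 15))**3 = (-1/(-27))**3 = (-1*(-1/27))**3 = (1/27)**3 = 1/19683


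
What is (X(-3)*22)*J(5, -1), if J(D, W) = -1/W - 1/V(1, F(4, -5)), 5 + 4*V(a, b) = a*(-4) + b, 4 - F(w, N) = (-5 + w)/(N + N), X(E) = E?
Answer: -2002/17 ≈ -117.76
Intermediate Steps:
F(w, N) = 4 - (-5 + w)/(2*N) (F(w, N) = 4 - (-5 + w)/(N + N) = 4 - (-5 + w)/(2*N))
V(a, b) = -5/4 - a + b/4 (V(a, b) = -5/4 + (a*(-4) + b)/4 = -5/4 + (-4*a + b)/4 = -5/4 + (b - 4*a)/4 = -5/4 + (-a + b/4) = -5/4 - a + b/4)
J(D, W) = 40/51 - 1/W (J(D, W) = -1/W - 1/(-5/4 - 1*1 + ((½)*(5 - 1*4 + 8*(-5))/(-5))/4) = -1/W - 1/(-5/4 - 1 + ((½)*(-⅕)*(5 - 4 - 40))/4) = -1/W - 1/(-5/4 - 1 + ((½)*(-⅕)*(-39))/4) = -1/W - 1/(-5/4 - 1 + (¼)*(39/10)) = -1/W - 1/(-5/4 - 1 + 39/40) = -1/W - 1/(-51/40) = -1/W - 1*(-40/51) = -1/W + 40/51 = 40/51 - 1/W)
(X(-3)*22)*J(5, -1) = (-3*22)*(40/51 - 1/(-1)) = -66*(40/51 - 1*(-1)) = -66*(40/51 + 1) = -66*91/51 = -2002/17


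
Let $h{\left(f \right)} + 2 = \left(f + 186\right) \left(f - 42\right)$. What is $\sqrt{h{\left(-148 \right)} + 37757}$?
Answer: $\sqrt{30535} \approx 174.74$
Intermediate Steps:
$h{\left(f \right)} = -2 + \left(-42 + f\right) \left(186 + f\right)$ ($h{\left(f \right)} = -2 + \left(f + 186\right) \left(f - 42\right) = -2 + \left(186 + f\right) \left(-42 + f\right) = -2 + \left(-42 + f\right) \left(186 + f\right)$)
$\sqrt{h{\left(-148 \right)} + 37757} = \sqrt{\left(-7814 + \left(-148\right)^{2} + 144 \left(-148\right)\right) + 37757} = \sqrt{\left(-7814 + 21904 - 21312\right) + 37757} = \sqrt{-7222 + 37757} = \sqrt{30535}$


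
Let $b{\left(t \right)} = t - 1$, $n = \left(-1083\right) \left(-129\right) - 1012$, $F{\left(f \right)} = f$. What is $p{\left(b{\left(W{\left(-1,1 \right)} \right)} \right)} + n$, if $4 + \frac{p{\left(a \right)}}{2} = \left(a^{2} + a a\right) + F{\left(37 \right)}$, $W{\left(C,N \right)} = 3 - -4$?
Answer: $138905$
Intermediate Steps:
$n = 138695$ ($n = 139707 - 1012 = 138695$)
$W{\left(C,N \right)} = 7$ ($W{\left(C,N \right)} = 3 + 4 = 7$)
$b{\left(t \right)} = -1 + t$ ($b{\left(t \right)} = t - 1 = -1 + t$)
$p{\left(a \right)} = 66 + 4 a^{2}$ ($p{\left(a \right)} = -8 + 2 \left(\left(a^{2} + a a\right) + 37\right) = -8 + 2 \left(\left(a^{2} + a^{2}\right) + 37\right) = -8 + 2 \left(2 a^{2} + 37\right) = -8 + 2 \left(37 + 2 a^{2}\right) = -8 + \left(74 + 4 a^{2}\right) = 66 + 4 a^{2}$)
$p{\left(b{\left(W{\left(-1,1 \right)} \right)} \right)} + n = \left(66 + 4 \left(-1 + 7\right)^{2}\right) + 138695 = \left(66 + 4 \cdot 6^{2}\right) + 138695 = \left(66 + 4 \cdot 36\right) + 138695 = \left(66 + 144\right) + 138695 = 210 + 138695 = 138905$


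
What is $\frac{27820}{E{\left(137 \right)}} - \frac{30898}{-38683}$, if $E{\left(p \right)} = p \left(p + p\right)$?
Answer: $\frac{1118005092}{726041227} \approx 1.5399$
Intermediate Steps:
$E{\left(p \right)} = 2 p^{2}$ ($E{\left(p \right)} = p 2 p = 2 p^{2}$)
$\frac{27820}{E{\left(137 \right)}} - \frac{30898}{-38683} = \frac{27820}{2 \cdot 137^{2}} - \frac{30898}{-38683} = \frac{27820}{2 \cdot 18769} - - \frac{30898}{38683} = \frac{27820}{37538} + \frac{30898}{38683} = 27820 \cdot \frac{1}{37538} + \frac{30898}{38683} = \frac{13910}{18769} + \frac{30898}{38683} = \frac{1118005092}{726041227}$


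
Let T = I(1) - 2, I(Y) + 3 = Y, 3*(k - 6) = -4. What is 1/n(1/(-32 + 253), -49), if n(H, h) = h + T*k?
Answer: -3/203 ≈ -0.014778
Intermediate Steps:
k = 14/3 (k = 6 + (⅓)*(-4) = 6 - 4/3 = 14/3 ≈ 4.6667)
I(Y) = -3 + Y
T = -4 (T = (-3 + 1) - 2 = -2 - 2 = -4)
n(H, h) = -56/3 + h (n(H, h) = h - 4*14/3 = h - 56/3 = -56/3 + h)
1/n(1/(-32 + 253), -49) = 1/(-56/3 - 49) = 1/(-203/3) = -3/203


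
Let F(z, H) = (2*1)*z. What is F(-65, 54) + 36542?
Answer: 36412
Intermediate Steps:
F(z, H) = 2*z
F(-65, 54) + 36542 = 2*(-65) + 36542 = -130 + 36542 = 36412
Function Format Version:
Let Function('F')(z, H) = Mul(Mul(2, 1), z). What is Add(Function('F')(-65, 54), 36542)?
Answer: 36412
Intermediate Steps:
Function('F')(z, H) = Mul(2, z)
Add(Function('F')(-65, 54), 36542) = Add(Mul(2, -65), 36542) = Add(-130, 36542) = 36412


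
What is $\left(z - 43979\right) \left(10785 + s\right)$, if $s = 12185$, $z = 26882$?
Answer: $-392718090$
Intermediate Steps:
$\left(z - 43979\right) \left(10785 + s\right) = \left(26882 - 43979\right) \left(10785 + 12185\right) = \left(-17097\right) 22970 = -392718090$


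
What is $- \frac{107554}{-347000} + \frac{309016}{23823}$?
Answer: $\frac{54895405471}{4133290500} \approx 13.281$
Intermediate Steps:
$- \frac{107554}{-347000} + \frac{309016}{23823} = \left(-107554\right) \left(- \frac{1}{347000}\right) + 309016 \cdot \frac{1}{23823} = \frac{53777}{173500} + \frac{309016}{23823} = \frac{54895405471}{4133290500}$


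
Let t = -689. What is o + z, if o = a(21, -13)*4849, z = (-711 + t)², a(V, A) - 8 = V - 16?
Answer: 2023037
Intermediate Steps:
a(V, A) = -8 + V (a(V, A) = 8 + (V - 16) = 8 + (-16 + V) = -8 + V)
z = 1960000 (z = (-711 - 689)² = (-1400)² = 1960000)
o = 63037 (o = (-8 + 21)*4849 = 13*4849 = 63037)
o + z = 63037 + 1960000 = 2023037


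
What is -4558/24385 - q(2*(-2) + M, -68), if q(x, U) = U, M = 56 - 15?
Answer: 1653622/24385 ≈ 67.813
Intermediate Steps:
M = 41
-4558/24385 - q(2*(-2) + M, -68) = -4558/24385 - 1*(-68) = -4558*1/24385 + 68 = -4558/24385 + 68 = 1653622/24385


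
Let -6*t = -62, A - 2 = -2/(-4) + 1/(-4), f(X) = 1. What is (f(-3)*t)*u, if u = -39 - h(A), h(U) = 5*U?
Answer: -2077/4 ≈ -519.25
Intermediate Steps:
A = 9/4 (A = 2 + (-2/(-4) + 1/(-4)) = 2 + (-2*(-1/4) + 1*(-1/4)) = 2 + (1/2 - 1/4) = 2 + 1/4 = 9/4 ≈ 2.2500)
t = 31/3 (t = -1/6*(-62) = 31/3 ≈ 10.333)
u = -201/4 (u = -39 - 5*9/4 = -39 - 1*45/4 = -39 - 45/4 = -201/4 ≈ -50.250)
(f(-3)*t)*u = (1*(31/3))*(-201/4) = (31/3)*(-201/4) = -2077/4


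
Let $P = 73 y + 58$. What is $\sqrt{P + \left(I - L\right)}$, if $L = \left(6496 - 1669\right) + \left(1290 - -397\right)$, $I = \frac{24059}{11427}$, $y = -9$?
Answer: $\frac{16 i \sqrt{3627009789}}{11427} \approx 84.326 i$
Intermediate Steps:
$I = \frac{24059}{11427}$ ($I = 24059 \cdot \frac{1}{11427} = \frac{24059}{11427} \approx 2.1055$)
$L = 6514$ ($L = 4827 + \left(1290 + 397\right) = 4827 + 1687 = 6514$)
$P = -599$ ($P = 73 \left(-9\right) + 58 = -657 + 58 = -599$)
$\sqrt{P + \left(I - L\right)} = \sqrt{-599 + \left(\frac{24059}{11427} - 6514\right)} = \sqrt{-599 - \frac{74411419}{11427}} = \sqrt{- \frac{81256192}{11427}} = \frac{16 i \sqrt{3627009789}}{11427}$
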